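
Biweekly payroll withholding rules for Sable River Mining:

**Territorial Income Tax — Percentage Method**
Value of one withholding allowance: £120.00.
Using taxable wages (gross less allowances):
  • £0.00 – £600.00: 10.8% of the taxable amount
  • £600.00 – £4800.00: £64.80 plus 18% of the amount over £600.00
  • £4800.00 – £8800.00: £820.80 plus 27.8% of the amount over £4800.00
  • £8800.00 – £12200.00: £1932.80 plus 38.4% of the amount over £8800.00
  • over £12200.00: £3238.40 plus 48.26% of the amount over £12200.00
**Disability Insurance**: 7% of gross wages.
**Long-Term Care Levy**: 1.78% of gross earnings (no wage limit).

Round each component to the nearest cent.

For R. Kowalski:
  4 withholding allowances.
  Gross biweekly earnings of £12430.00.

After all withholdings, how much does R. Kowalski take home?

Territorial Income Tax: taxable = £12430.00 − 4×£120.00 = £11950.00
  £1932.80 + 38.4% × (£11950.00 − £8800.00) = £1932.80 + 38.4% × £3150.00 = £3142.40
Disability Insurance: 7% × £12430.00 = £870.10
Long-Term Care Levy: 1.78% × £12430.00 = £221.25
Total withheld: £3142.40 + £870.10 + £221.25 = £4233.75
Net pay: £12430.00 − £4233.75 = £8196.25

£8196.25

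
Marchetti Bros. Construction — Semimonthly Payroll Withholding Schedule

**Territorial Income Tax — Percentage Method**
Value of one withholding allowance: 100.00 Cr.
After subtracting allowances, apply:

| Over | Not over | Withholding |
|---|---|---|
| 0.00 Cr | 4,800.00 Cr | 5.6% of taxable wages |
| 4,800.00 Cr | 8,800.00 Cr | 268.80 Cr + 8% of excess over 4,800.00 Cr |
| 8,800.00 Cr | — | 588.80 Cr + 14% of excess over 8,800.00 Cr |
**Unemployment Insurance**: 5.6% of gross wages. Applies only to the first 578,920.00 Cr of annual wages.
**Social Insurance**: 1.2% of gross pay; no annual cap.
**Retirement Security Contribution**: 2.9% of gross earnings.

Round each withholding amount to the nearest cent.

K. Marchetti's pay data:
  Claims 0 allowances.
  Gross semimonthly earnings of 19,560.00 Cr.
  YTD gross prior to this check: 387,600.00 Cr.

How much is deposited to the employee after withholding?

Territorial Income Tax: taxable = 19,560.00 Cr
  588.80 Cr + 14% × (19,560.00 Cr − 8,800.00 Cr) = 588.80 Cr + 14% × 10,760.00 Cr = 2,095.20 Cr
Unemployment Insurance: 5.6% × 19,560.00 Cr = 1,095.36 Cr
Social Insurance: 1.2% × 19,560.00 Cr = 234.72 Cr
Retirement Security Contribution: 2.9% × 19,560.00 Cr = 567.24 Cr
Total withheld: 2,095.20 Cr + 1,095.36 Cr + 234.72 Cr + 567.24 Cr = 3,992.52 Cr
Net pay: 19,560.00 Cr − 3,992.52 Cr = 15,567.48 Cr

15,567.48 Cr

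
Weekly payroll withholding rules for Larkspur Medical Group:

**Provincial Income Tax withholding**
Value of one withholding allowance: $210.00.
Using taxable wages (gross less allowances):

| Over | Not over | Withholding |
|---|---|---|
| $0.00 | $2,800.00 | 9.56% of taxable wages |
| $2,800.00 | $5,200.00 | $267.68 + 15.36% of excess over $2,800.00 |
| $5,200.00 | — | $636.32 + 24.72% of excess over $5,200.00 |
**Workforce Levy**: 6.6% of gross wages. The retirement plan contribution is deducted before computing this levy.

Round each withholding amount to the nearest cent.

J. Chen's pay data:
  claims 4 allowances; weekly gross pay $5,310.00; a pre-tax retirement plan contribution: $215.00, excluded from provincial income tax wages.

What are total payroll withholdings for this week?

$827.44

Provincial Income Tax: taxable = $5,310.00 − $215.00 − 4×$210.00 = $4,255.00
  $267.68 + 15.36% × ($4,255.00 − $2,800.00) = $267.68 + 15.36% × $1,455.00 = $491.17
Workforce Levy: 6.6% × $5,095.00 = $336.27
Total: $491.17 + $336.27 = $827.44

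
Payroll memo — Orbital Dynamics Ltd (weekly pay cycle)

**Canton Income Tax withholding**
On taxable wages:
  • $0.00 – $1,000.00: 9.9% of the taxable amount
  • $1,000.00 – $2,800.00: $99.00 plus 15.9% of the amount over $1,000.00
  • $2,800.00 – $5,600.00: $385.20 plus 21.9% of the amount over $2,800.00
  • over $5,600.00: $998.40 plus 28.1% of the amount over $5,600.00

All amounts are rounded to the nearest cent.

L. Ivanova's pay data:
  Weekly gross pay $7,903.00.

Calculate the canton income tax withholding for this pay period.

Canton Income Tax: taxable = $7,903.00
  $998.40 + 28.1% × ($7,903.00 − $5,600.00) = $998.40 + 28.1% × $2,303.00 = $1,645.54

$1,645.54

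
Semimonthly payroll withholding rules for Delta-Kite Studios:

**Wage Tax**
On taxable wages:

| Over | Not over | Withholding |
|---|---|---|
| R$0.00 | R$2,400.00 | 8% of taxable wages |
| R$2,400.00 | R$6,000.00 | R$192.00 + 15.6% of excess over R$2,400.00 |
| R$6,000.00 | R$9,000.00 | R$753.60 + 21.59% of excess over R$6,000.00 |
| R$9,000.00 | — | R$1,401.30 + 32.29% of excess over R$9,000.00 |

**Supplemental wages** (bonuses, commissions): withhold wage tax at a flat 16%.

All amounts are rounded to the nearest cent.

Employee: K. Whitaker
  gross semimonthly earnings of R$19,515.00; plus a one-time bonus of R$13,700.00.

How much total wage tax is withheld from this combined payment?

Wage Tax: taxable = R$19,515.00
  R$1,401.30 + 32.29% × (R$19,515.00 − R$9,000.00) = R$1,401.30 + 32.29% × R$10,515.00 = R$4,796.59
Supplemental (16% flat on bonus): 16% × R$13,700.00 = R$2,192.00
Total wage tax: R$4,796.59 + R$2,192.00 = R$6,988.59

R$6,988.59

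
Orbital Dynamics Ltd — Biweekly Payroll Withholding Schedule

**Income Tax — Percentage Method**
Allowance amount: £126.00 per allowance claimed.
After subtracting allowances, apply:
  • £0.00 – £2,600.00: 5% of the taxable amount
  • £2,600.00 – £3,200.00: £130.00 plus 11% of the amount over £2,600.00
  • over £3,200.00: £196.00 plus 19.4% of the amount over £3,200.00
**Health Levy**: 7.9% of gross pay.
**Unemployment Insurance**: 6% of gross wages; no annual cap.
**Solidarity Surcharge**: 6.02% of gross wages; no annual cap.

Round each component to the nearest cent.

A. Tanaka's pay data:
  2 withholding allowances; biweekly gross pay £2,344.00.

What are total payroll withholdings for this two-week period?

Income Tax: taxable = £2,344.00 − 2×£126.00 = £2,092.00
  5% × £2,092.00 = £104.60
Health Levy: 7.9% × £2,344.00 = £185.18
Unemployment Insurance: 6% × £2,344.00 = £140.64
Solidarity Surcharge: 6.02% × £2,344.00 = £141.11
Total: £104.60 + £185.18 + £140.64 + £141.11 = £571.53

£571.53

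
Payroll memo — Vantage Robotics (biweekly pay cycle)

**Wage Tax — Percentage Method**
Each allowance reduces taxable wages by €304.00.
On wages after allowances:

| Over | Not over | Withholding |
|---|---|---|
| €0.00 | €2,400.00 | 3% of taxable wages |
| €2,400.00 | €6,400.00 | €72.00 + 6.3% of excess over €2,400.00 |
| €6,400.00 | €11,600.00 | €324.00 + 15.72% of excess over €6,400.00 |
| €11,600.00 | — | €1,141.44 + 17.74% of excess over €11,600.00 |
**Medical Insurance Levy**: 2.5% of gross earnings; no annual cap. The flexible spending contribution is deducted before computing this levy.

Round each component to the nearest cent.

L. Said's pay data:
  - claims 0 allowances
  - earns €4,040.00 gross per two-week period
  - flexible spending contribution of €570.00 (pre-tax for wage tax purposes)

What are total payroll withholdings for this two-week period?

€226.16

Wage Tax: taxable = €4,040.00 − €570.00 = €3,470.00
  €72.00 + 6.3% × (€3,470.00 − €2,400.00) = €72.00 + 6.3% × €1,070.00 = €139.41
Medical Insurance Levy: 2.5% × €3,470.00 = €86.75
Total: €139.41 + €86.75 = €226.16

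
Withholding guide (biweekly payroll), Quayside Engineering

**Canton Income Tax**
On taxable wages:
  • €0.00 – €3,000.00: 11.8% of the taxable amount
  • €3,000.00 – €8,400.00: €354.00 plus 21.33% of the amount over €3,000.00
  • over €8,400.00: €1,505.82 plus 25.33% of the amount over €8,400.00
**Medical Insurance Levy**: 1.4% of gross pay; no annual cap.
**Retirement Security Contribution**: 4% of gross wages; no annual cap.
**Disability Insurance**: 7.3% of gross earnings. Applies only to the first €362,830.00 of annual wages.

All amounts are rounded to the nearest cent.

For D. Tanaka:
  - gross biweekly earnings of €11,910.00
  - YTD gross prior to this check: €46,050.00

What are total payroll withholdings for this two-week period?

€3,907.47

Canton Income Tax: taxable = €11,910.00
  €1,505.82 + 25.33% × (€11,910.00 − €8,400.00) = €1,505.82 + 25.33% × €3,510.00 = €2,394.90
Medical Insurance Levy: 1.4% × €11,910.00 = €166.74
Retirement Security Contribution: 4% × €11,910.00 = €476.40
Disability Insurance: 7.3% × €11,910.00 = €869.43
Total: €2,394.90 + €166.74 + €476.40 + €869.43 = €3,907.47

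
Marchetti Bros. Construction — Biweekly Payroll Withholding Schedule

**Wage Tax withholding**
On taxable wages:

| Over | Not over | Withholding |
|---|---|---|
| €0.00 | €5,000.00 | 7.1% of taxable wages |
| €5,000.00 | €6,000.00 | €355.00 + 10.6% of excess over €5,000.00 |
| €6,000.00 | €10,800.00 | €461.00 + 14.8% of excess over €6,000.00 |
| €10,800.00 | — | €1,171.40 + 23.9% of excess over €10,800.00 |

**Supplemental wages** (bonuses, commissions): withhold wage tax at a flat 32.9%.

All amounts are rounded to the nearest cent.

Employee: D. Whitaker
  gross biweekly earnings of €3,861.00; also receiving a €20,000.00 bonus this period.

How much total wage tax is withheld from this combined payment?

€6,854.13

Wage Tax: taxable = €3,861.00
  7.1% × €3,861.00 = €274.13
Supplemental (32.9% flat on bonus): 32.9% × €20,000.00 = €6,580.00
Total wage tax: €274.13 + €6,580.00 = €6,854.13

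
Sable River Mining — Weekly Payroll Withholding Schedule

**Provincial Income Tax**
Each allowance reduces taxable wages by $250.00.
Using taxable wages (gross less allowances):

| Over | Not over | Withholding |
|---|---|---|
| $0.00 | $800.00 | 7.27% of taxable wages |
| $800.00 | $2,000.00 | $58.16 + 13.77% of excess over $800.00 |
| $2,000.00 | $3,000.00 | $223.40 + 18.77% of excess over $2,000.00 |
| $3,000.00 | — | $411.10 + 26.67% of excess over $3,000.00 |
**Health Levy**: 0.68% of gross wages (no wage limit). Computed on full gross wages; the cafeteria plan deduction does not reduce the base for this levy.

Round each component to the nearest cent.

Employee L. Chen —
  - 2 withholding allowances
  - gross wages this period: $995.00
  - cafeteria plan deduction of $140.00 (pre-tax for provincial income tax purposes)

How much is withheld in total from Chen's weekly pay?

$32.58

Provincial Income Tax: taxable = $995.00 − $140.00 − 2×$250.00 = $355.00
  7.27% × $355.00 = $25.81
Health Levy: 0.68% × $995.00 = $6.77
Total: $25.81 + $6.77 = $32.58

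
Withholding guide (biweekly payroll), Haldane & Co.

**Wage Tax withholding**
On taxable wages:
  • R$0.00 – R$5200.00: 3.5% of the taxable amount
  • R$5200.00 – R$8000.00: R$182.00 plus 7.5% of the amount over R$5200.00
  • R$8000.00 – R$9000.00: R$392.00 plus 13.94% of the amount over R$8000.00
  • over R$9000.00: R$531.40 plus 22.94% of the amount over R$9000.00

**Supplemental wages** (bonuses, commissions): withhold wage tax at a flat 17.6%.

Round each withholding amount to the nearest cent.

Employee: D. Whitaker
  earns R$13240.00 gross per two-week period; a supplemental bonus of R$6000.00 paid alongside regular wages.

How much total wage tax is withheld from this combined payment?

R$2560.06

Wage Tax: taxable = R$13240.00
  R$531.40 + 22.94% × (R$13240.00 − R$9000.00) = R$531.40 + 22.94% × R$4240.00 = R$1504.06
Supplemental (17.6% flat on bonus): 17.6% × R$6000.00 = R$1056.00
Total wage tax: R$1504.06 + R$1056.00 = R$2560.06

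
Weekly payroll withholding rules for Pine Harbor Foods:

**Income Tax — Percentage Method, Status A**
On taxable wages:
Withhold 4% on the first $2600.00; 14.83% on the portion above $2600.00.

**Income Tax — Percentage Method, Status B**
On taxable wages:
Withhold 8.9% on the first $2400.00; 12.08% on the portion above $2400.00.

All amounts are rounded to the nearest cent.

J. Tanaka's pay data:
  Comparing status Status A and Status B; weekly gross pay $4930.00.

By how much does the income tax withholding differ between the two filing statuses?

$69.68

Income Tax (Status A): taxable = $4930.00
  $104.00 + 14.83% × ($4930.00 − $2600.00) = $104.00 + 14.83% × $2330.00 = $449.54
Income Tax (Status B): taxable = $4930.00
  $213.60 + 12.08% × ($4930.00 − $2400.00) = $213.60 + 12.08% × $2530.00 = $519.22
Difference: |$449.54 − $519.22| = $69.68 (higher under Status B)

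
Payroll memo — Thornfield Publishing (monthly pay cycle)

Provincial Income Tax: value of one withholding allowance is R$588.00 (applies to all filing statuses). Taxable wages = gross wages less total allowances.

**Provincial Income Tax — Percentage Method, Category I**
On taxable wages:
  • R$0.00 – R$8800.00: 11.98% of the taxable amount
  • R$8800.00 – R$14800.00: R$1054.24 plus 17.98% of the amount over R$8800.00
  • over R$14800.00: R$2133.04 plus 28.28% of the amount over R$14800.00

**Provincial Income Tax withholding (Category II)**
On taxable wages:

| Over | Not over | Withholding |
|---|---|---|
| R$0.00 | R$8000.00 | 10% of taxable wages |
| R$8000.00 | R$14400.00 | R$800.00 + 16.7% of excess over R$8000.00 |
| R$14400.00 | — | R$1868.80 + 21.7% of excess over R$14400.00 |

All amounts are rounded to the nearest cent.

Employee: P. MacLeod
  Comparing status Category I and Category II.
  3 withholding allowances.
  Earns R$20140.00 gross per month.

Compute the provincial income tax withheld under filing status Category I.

R$3144.33

Provincial Income Tax (Category I): taxable = R$20140.00 − 3×R$588.00 = R$18376.00
  R$2133.04 + 28.28% × (R$18376.00 − R$14800.00) = R$2133.04 + 28.28% × R$3576.00 = R$3144.33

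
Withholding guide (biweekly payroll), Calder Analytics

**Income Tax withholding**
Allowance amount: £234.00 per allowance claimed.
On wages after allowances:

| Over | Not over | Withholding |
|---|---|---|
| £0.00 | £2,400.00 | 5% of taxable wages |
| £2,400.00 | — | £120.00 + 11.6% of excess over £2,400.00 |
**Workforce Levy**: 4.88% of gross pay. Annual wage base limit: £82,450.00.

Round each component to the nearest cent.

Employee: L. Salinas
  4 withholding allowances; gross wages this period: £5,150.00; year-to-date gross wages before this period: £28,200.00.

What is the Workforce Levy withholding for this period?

£251.32

Workforce Levy: 4.88% × £5,150.00 = £251.32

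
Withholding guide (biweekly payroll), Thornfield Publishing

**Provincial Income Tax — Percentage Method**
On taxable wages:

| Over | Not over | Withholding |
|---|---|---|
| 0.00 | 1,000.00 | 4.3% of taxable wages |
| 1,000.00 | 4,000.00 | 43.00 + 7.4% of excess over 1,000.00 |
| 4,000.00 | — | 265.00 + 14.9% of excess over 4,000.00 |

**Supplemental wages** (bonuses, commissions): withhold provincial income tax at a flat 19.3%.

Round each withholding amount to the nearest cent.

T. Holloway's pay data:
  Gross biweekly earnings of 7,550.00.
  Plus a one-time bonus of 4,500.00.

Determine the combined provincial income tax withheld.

1,662.45

Provincial Income Tax: taxable = 7,550.00
  265.00 + 14.9% × (7,550.00 − 4,000.00) = 265.00 + 14.9% × 3,550.00 = 793.95
Supplemental (19.3% flat on bonus): 19.3% × 4,500.00 = 868.50
Total provincial income tax: 793.95 + 868.50 = 1,662.45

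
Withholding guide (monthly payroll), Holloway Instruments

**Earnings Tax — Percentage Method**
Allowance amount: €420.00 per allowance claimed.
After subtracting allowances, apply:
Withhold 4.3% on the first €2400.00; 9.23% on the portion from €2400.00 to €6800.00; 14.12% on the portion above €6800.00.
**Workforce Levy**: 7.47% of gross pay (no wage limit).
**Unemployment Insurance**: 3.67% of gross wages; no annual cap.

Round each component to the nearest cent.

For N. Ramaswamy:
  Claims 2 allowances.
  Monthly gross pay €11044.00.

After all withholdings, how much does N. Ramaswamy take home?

Earnings Tax: taxable = €11044.00 − 2×€420.00 = €10204.00
  €509.32 + 14.12% × (€10204.00 − €6800.00) = €509.32 + 14.12% × €3404.00 = €989.96
Workforce Levy: 7.47% × €11044.00 = €824.99
Unemployment Insurance: 3.67% × €11044.00 = €405.31
Total withheld: €989.96 + €824.99 + €405.31 = €2220.26
Net pay: €11044.00 − €2220.26 = €8823.74

€8823.74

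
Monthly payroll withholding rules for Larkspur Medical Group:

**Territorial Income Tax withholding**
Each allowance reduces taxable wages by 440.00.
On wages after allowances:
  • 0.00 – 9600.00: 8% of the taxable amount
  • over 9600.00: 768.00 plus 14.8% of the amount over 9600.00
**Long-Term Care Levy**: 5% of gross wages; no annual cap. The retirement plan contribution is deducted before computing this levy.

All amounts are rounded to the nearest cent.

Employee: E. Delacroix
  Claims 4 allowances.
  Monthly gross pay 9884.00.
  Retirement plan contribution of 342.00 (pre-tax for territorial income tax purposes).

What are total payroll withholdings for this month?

1099.66

Territorial Income Tax: taxable = 9884.00 − 342.00 − 4×440.00 = 7782.00
  8% × 7782.00 = 622.56
Long-Term Care Levy: 5% × 9542.00 = 477.10
Total: 622.56 + 477.10 = 1099.66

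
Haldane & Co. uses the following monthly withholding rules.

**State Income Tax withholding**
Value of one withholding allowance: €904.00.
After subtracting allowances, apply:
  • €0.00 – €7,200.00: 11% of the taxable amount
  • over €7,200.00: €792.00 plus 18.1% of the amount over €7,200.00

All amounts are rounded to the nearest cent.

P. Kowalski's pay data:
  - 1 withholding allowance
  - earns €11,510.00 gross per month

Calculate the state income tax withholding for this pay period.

€1,408.49

State Income Tax: taxable = €11,510.00 − 1×€904.00 = €10,606.00
  €792.00 + 18.1% × (€10,606.00 − €7,200.00) = €792.00 + 18.1% × €3,406.00 = €1,408.49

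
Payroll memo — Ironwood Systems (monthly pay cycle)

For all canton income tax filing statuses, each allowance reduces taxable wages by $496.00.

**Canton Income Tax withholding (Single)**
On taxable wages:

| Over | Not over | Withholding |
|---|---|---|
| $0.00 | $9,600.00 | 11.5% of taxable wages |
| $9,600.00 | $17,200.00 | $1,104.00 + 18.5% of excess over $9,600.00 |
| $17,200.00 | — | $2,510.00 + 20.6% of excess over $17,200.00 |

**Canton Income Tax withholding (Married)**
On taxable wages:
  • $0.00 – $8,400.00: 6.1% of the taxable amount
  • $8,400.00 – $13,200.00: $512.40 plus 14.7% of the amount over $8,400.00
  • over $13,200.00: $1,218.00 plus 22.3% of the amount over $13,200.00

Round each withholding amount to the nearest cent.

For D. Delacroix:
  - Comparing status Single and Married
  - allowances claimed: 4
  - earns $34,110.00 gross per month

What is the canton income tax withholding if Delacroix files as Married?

Canton Income Tax (Married): taxable = $34,110.00 − 4×$496.00 = $32,126.00
  $1,218.00 + 22.3% × ($32,126.00 − $13,200.00) = $1,218.00 + 22.3% × $18,926.00 = $5,438.50

$5,438.50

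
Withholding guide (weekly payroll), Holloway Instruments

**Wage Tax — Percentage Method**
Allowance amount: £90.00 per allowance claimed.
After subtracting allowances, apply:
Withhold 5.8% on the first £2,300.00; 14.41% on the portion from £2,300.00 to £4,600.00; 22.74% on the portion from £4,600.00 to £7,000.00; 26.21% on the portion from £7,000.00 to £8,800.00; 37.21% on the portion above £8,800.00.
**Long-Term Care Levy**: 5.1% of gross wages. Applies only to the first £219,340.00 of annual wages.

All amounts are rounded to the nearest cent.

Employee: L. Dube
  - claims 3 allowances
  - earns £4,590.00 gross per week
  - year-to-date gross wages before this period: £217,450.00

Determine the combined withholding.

Wage Tax: taxable = £4,590.00 − 3×£90.00 = £4,320.00
  £133.40 + 14.41% × (£4,320.00 − £2,300.00) = £133.40 + 14.41% × £2,020.00 = £424.48
Long-Term Care Levy: cap £219,340.00 − YTD £217,450.00 = £1,890.00 subject; 5.1% × £1,890.00 = £96.39
Total: £424.48 + £96.39 = £520.87

£520.87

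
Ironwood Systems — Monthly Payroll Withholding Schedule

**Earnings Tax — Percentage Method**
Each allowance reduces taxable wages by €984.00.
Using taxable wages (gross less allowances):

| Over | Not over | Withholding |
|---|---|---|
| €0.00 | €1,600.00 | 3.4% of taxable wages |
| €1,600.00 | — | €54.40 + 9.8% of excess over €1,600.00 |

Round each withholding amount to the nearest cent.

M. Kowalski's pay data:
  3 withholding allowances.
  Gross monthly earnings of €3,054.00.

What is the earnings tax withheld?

€3.47

Earnings Tax: taxable = €3,054.00 − 3×€984.00 = €102.00
  3.4% × €102.00 = €3.47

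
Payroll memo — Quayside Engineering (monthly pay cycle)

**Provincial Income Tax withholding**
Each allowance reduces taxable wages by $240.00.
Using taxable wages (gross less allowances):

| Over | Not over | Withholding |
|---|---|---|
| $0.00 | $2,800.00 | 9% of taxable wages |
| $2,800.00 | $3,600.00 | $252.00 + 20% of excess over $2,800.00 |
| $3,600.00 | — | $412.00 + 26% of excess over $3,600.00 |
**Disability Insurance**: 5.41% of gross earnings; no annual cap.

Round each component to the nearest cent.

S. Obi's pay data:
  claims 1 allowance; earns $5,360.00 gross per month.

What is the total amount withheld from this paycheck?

Provincial Income Tax: taxable = $5,360.00 − 1×$240.00 = $5,120.00
  $412.00 + 26% × ($5,120.00 − $3,600.00) = $412.00 + 26% × $1,520.00 = $807.20
Disability Insurance: 5.41% × $5,360.00 = $289.98
Total: $807.20 + $289.98 = $1,097.18

$1,097.18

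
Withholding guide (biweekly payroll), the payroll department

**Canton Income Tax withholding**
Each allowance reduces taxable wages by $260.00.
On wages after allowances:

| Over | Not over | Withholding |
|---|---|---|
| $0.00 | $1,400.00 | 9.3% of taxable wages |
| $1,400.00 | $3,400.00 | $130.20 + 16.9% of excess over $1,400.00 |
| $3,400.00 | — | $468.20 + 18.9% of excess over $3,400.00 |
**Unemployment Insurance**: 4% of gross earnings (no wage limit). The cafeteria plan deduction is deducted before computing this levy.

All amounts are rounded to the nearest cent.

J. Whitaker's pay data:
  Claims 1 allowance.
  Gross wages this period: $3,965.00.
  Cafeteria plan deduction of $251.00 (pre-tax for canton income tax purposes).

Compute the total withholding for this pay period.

$626.97

Canton Income Tax: taxable = $3,965.00 − $251.00 − 1×$260.00 = $3,454.00
  $468.20 + 18.9% × ($3,454.00 − $3,400.00) = $468.20 + 18.9% × $54.00 = $478.41
Unemployment Insurance: 4% × $3,714.00 = $148.56
Total: $478.41 + $148.56 = $626.97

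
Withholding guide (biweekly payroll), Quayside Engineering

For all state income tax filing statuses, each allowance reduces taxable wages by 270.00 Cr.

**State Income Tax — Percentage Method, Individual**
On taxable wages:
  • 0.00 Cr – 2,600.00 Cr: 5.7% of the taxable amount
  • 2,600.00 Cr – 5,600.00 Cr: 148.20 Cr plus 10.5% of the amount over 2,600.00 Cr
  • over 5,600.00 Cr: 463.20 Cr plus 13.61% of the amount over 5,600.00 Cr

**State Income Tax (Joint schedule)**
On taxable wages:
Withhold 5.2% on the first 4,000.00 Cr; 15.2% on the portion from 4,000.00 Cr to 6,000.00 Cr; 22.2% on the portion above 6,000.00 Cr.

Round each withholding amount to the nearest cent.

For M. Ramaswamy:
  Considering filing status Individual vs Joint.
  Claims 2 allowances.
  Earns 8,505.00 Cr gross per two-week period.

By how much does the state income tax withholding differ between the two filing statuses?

163.15 Cr

State Income Tax (Individual): taxable = 8,505.00 Cr − 2×270.00 Cr = 7,965.00 Cr
  463.20 Cr + 13.61% × (7,965.00 Cr − 5,600.00 Cr) = 463.20 Cr + 13.61% × 2,365.00 Cr = 785.08 Cr
State Income Tax (Joint): taxable = 8,505.00 Cr − 2×270.00 Cr = 7,965.00 Cr
  512.00 Cr + 22.2% × (7,965.00 Cr − 6,000.00 Cr) = 512.00 Cr + 22.2% × 1,965.00 Cr = 948.23 Cr
Difference: |785.08 Cr − 948.23 Cr| = 163.15 Cr (higher under Joint)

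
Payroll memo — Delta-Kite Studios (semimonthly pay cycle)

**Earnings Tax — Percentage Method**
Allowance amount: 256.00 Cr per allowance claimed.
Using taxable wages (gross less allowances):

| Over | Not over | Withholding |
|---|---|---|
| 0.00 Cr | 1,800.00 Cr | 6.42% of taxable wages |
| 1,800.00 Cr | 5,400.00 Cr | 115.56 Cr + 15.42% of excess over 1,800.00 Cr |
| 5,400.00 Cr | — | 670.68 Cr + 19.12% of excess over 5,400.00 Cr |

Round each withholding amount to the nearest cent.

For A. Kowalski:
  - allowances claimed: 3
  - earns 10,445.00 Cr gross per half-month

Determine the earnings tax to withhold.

Earnings Tax: taxable = 10,445.00 Cr − 3×256.00 Cr = 9,677.00 Cr
  670.68 Cr + 19.12% × (9,677.00 Cr − 5,400.00 Cr) = 670.68 Cr + 19.12% × 4,277.00 Cr = 1,488.44 Cr

1,488.44 Cr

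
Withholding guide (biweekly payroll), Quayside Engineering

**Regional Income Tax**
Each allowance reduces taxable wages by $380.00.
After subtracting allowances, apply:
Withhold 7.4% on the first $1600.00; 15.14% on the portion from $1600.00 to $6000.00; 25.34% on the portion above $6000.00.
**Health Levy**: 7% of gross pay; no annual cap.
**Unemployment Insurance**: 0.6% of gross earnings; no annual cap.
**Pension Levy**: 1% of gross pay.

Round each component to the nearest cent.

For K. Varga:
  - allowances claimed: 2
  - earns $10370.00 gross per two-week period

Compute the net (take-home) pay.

Regional Income Tax: taxable = $10370.00 − 2×$380.00 = $9610.00
  $784.56 + 25.34% × ($9610.00 − $6000.00) = $784.56 + 25.34% × $3610.00 = $1699.33
Health Levy: 7% × $10370.00 = $725.90
Unemployment Insurance: 0.6% × $10370.00 = $62.22
Pension Levy: 1% × $10370.00 = $103.70
Total withheld: $1699.33 + $725.90 + $62.22 + $103.70 = $2591.15
Net pay: $10370.00 − $2591.15 = $7778.85

$7778.85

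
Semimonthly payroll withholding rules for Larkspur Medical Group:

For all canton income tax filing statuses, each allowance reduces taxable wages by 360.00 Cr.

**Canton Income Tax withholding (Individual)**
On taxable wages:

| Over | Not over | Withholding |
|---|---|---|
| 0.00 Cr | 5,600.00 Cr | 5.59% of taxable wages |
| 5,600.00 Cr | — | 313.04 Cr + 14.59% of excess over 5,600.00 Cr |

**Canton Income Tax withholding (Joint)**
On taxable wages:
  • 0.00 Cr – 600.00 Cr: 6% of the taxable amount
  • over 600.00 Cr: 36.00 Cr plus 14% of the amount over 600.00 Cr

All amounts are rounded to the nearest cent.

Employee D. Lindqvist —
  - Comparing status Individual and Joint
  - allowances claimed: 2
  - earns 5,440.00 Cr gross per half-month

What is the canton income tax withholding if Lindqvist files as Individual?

Canton Income Tax (Individual): taxable = 5,440.00 Cr − 2×360.00 Cr = 4,720.00 Cr
  5.59% × 4,720.00 Cr = 263.85 Cr

263.85 Cr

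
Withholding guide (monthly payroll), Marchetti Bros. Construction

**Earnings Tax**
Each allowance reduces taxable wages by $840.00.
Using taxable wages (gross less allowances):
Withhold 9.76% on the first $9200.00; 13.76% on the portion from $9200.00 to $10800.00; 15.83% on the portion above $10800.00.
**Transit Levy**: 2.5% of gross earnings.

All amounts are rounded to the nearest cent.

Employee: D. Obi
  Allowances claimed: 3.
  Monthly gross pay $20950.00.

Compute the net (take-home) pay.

$18100.34

Earnings Tax: taxable = $20950.00 − 3×$840.00 = $18430.00
  $1118.08 + 15.83% × ($18430.00 − $10800.00) = $1118.08 + 15.83% × $7630.00 = $2325.91
Transit Levy: 2.5% × $20950.00 = $523.75
Total withheld: $2325.91 + $523.75 = $2849.66
Net pay: $20950.00 − $2849.66 = $18100.34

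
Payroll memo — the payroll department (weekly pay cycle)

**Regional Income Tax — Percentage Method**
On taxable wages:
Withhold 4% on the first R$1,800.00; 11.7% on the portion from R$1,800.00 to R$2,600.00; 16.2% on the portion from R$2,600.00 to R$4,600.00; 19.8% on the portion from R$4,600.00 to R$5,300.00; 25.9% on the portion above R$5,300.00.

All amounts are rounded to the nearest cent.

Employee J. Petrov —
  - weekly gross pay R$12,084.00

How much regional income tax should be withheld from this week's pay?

Regional Income Tax: taxable = R$12,084.00
  R$628.20 + 25.9% × (R$12,084.00 − R$5,300.00) = R$628.20 + 25.9% × R$6,784.00 = R$2,385.26

R$2,385.26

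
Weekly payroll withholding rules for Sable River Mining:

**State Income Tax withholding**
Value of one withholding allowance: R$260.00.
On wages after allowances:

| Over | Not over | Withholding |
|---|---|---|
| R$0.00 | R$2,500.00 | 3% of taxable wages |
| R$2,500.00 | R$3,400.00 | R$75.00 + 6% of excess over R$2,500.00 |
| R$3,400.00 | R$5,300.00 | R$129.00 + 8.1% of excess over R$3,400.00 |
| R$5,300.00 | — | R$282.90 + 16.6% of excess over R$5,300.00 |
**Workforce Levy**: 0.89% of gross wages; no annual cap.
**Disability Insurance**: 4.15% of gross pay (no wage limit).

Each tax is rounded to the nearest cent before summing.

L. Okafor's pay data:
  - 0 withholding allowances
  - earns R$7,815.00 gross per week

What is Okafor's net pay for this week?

State Income Tax: taxable = R$7,815.00
  R$282.90 + 16.6% × (R$7,815.00 − R$5,300.00) = R$282.90 + 16.6% × R$2,515.00 = R$700.39
Workforce Levy: 0.89% × R$7,815.00 = R$69.55
Disability Insurance: 4.15% × R$7,815.00 = R$324.32
Total withheld: R$700.39 + R$69.55 + R$324.32 = R$1,094.26
Net pay: R$7,815.00 − R$1,094.26 = R$6,720.74

R$6,720.74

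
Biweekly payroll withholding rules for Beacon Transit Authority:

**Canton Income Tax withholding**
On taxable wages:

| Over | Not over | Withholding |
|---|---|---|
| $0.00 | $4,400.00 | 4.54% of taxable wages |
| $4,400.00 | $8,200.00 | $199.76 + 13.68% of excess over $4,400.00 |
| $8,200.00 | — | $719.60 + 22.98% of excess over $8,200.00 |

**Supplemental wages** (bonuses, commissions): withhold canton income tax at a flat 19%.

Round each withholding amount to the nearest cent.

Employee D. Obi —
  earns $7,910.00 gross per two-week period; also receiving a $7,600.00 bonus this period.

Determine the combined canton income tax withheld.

$2,123.93

Canton Income Tax: taxable = $7,910.00
  $199.76 + 13.68% × ($7,910.00 − $4,400.00) = $199.76 + 13.68% × $3,510.00 = $679.93
Supplemental (19% flat on bonus): 19% × $7,600.00 = $1,444.00
Total canton income tax: $679.93 + $1,444.00 = $2,123.93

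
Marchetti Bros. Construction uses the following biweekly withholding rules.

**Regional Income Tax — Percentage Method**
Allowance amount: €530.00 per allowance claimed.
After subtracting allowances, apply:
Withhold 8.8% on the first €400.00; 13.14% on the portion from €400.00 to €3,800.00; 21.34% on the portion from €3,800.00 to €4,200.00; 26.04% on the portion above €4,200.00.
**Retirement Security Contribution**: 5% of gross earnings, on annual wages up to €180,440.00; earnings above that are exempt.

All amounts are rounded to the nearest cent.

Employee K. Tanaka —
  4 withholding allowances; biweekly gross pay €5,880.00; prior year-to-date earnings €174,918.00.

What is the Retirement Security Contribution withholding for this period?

Retirement Security Contribution: cap €180,440.00 − YTD €174,918.00 = €5,522.00 subject; 5% × €5,522.00 = €276.10

€276.10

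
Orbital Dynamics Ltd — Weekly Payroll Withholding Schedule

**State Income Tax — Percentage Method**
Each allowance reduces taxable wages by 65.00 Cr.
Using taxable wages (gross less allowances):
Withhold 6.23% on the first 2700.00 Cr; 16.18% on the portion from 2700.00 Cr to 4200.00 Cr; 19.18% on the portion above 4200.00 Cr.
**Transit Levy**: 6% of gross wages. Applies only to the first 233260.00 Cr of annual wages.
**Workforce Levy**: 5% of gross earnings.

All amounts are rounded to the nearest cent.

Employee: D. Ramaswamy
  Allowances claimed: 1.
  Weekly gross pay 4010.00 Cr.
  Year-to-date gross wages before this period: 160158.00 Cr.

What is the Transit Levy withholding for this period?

240.60 Cr

Transit Levy: 6% × 4010.00 Cr = 240.60 Cr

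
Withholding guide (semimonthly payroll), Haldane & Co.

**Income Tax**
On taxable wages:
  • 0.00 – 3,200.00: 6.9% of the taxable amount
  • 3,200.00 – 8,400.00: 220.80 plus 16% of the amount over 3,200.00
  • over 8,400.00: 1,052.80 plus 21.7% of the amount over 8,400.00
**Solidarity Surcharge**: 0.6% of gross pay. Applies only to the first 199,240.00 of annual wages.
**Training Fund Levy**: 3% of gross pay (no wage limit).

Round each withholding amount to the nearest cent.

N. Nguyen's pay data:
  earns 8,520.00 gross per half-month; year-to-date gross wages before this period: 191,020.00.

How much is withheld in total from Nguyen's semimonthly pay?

1,383.76

Income Tax: taxable = 8,520.00
  1,052.80 + 21.7% × (8,520.00 − 8,400.00) = 1,052.80 + 21.7% × 120.00 = 1,078.84
Solidarity Surcharge: cap 199,240.00 − YTD 191,020.00 = 8,220.00 subject; 0.6% × 8,220.00 = 49.32
Training Fund Levy: 3% × 8,520.00 = 255.60
Total: 1,078.84 + 49.32 + 255.60 = 1,383.76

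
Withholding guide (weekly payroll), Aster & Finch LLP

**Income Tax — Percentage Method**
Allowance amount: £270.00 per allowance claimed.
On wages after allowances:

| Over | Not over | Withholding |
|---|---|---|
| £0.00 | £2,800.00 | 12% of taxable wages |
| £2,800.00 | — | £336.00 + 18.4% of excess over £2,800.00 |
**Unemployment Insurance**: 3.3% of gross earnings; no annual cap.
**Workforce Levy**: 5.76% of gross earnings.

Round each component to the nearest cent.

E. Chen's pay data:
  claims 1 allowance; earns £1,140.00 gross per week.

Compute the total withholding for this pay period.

Income Tax: taxable = £1,140.00 − 1×£270.00 = £870.00
  12% × £870.00 = £104.40
Unemployment Insurance: 3.3% × £1,140.00 = £37.62
Workforce Levy: 5.76% × £1,140.00 = £65.66
Total: £104.40 + £37.62 + £65.66 = £207.68

£207.68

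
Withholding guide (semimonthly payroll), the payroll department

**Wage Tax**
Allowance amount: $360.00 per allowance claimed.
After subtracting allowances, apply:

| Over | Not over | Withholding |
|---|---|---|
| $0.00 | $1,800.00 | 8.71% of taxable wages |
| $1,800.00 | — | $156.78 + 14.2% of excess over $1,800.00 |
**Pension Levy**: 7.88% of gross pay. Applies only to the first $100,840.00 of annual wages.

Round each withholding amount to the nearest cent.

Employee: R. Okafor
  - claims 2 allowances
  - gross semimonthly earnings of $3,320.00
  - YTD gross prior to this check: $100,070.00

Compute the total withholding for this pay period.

$331.06

Wage Tax: taxable = $3,320.00 − 2×$360.00 = $2,600.00
  $156.78 + 14.2% × ($2,600.00 − $1,800.00) = $156.78 + 14.2% × $800.00 = $270.38
Pension Levy: cap $100,840.00 − YTD $100,070.00 = $770.00 subject; 7.88% × $770.00 = $60.68
Total: $270.38 + $60.68 = $331.06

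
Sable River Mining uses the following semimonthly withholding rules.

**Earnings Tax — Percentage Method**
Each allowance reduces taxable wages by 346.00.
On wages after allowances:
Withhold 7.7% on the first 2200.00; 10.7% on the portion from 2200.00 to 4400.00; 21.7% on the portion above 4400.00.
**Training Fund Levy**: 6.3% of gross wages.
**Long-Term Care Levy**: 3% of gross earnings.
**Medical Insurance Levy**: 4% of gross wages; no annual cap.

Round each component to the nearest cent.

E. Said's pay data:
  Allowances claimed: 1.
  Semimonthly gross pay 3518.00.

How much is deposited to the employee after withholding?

2776.71

Earnings Tax: taxable = 3518.00 − 1×346.00 = 3172.00
  169.40 + 10.7% × (3172.00 − 2200.00) = 169.40 + 10.7% × 972.00 = 273.40
Training Fund Levy: 6.3% × 3518.00 = 221.63
Long-Term Care Levy: 3% × 3518.00 = 105.54
Medical Insurance Levy: 4% × 3518.00 = 140.72
Total withheld: 273.40 + 221.63 + 105.54 + 140.72 = 741.29
Net pay: 3518.00 − 741.29 = 2776.71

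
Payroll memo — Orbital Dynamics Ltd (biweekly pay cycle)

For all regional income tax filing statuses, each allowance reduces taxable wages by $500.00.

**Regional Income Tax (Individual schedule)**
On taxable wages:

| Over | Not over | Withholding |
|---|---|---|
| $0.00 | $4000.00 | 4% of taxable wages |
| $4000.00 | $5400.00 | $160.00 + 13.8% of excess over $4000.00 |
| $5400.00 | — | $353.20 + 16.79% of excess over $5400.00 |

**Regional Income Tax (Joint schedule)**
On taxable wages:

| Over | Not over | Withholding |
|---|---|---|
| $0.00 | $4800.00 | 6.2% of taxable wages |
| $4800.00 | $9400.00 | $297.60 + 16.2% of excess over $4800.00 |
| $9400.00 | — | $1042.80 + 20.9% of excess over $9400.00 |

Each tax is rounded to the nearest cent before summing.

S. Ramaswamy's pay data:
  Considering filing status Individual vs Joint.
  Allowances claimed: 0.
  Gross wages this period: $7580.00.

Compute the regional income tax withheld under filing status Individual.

Regional Income Tax (Individual): taxable = $7580.00
  $353.20 + 16.79% × ($7580.00 − $5400.00) = $353.20 + 16.79% × $2180.00 = $719.22

$719.22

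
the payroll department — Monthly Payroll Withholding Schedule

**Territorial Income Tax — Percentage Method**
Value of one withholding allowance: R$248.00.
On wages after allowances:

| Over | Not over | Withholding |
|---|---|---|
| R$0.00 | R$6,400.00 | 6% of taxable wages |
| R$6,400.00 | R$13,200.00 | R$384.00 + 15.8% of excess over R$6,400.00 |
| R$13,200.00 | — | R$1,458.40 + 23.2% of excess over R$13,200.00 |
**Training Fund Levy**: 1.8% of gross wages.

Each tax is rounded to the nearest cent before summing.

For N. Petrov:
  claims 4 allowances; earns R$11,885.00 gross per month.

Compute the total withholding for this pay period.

Territorial Income Tax: taxable = R$11,885.00 − 4×R$248.00 = R$10,893.00
  R$384.00 + 15.8% × (R$10,893.00 − R$6,400.00) = R$384.00 + 15.8% × R$4,493.00 = R$1,093.89
Training Fund Levy: 1.8% × R$11,885.00 = R$213.93
Total: R$1,093.89 + R$213.93 = R$1,307.82

R$1,307.82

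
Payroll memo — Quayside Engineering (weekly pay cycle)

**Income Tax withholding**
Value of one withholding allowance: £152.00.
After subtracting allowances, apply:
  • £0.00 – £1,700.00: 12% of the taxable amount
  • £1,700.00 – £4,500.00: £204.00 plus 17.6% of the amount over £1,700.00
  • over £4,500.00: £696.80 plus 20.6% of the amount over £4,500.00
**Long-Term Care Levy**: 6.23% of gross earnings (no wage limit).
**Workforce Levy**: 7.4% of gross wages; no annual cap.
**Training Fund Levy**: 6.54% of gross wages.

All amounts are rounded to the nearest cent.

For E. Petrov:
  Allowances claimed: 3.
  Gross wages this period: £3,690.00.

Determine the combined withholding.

£1,218.26

Income Tax: taxable = £3,690.00 − 3×£152.00 = £3,234.00
  £204.00 + 17.6% × (£3,234.00 − £1,700.00) = £204.00 + 17.6% × £1,534.00 = £473.98
Long-Term Care Levy: 6.23% × £3,690.00 = £229.89
Workforce Levy: 7.4% × £3,690.00 = £273.06
Training Fund Levy: 6.54% × £3,690.00 = £241.33
Total: £473.98 + £229.89 + £273.06 + £241.33 = £1,218.26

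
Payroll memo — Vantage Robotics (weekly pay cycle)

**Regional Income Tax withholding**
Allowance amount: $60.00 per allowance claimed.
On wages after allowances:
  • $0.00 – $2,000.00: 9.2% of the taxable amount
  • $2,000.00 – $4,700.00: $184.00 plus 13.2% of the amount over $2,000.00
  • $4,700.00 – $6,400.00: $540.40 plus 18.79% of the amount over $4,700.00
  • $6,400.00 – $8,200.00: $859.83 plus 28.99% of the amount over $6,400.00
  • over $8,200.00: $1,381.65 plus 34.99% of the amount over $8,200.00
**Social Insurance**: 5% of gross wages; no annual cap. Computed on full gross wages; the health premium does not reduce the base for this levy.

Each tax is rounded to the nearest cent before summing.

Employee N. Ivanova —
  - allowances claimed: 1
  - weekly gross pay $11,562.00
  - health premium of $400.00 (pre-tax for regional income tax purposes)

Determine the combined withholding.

$2,975.16

Regional Income Tax: taxable = $11,562.00 − $400.00 − 1×$60.00 = $11,102.00
  $1,381.65 + 34.99% × ($11,102.00 − $8,200.00) = $1,381.65 + 34.99% × $2,902.00 = $2,397.06
Social Insurance: 5% × $11,562.00 = $578.10
Total: $2,397.06 + $578.10 = $2,975.16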